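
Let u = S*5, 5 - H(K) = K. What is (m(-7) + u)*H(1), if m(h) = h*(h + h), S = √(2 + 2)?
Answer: 432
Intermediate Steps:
S = 2 (S = √4 = 2)
H(K) = 5 - K
m(h) = 2*h² (m(h) = h*(2*h) = 2*h²)
u = 10 (u = 2*5 = 10)
(m(-7) + u)*H(1) = (2*(-7)² + 10)*(5 - 1*1) = (2*49 + 10)*(5 - 1) = (98 + 10)*4 = 108*4 = 432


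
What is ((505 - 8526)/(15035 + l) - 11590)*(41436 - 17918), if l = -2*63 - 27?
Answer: -2028314625359/7441 ≈ -2.7259e+8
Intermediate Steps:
l = -153 (l = -126 - 27 = -153)
((505 - 8526)/(15035 + l) - 11590)*(41436 - 17918) = ((505 - 8526)/(15035 - 153) - 11590)*(41436 - 17918) = (-8021/14882 - 11590)*23518 = -172490401/14882*23518 = -2028314625359/7441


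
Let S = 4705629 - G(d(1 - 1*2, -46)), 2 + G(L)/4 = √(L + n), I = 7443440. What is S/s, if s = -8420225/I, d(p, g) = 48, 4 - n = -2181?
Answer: -7005225334256/1684045 + 5954752*√2233/1684045 ≈ -4.1596e+6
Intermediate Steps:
n = 2185 (n = 4 - 1*(-2181) = 4 + 2181 = 2185)
G(L) = -8 + 4*√(2185 + L) (G(L) = -8 + 4*√(L + 2185) = -8 + 4*√(2185 + L))
s = -1684045/1488688 (s = -8420225/7443440 = -8420225*1/7443440 = -1684045/1488688 ≈ -1.1312)
S = 4705637 - 4*√2233 (S = 4705629 - (-8 + 4*√(2185 + 48)) = 4705629 - (-8 + 4*√2233) = 4705629 + (8 - 4*√2233) = 4705637 - 4*√2233 ≈ 4.7054e+6)
S/s = (4705637 - 4*√2233)/(-1684045/1488688) = (4705637 - 4*√2233)*(-1488688/1684045) = -7005225334256/1684045 + 5954752*√2233/1684045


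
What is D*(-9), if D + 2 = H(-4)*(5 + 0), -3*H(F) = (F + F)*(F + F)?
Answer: 978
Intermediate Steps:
H(F) = -4*F**2/3 (H(F) = -(F + F)*(F + F)/3 = -2*F*2*F/3 = -4*F**2/3)
D = -326/3 (D = -2 + (-4/3*(-4)**2)*(5 + 0) = -2 - 4/3*16*5 = -2 - 64/3*5 = -2 - 320/3 = -326/3 ≈ -108.67)
D*(-9) = -326/3*(-9) = 978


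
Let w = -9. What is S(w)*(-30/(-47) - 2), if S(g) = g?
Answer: 576/47 ≈ 12.255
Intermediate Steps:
S(w)*(-30/(-47) - 2) = -9*(-30/(-47) - 2) = -9*(-30*(-1/47) - 2) = -9*(30/47 - 2) = -9*(-64/47) = 576/47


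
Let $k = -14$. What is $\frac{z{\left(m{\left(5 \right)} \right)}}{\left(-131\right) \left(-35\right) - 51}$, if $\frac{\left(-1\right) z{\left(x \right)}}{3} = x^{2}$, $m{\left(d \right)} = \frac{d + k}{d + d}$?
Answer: $- \frac{243}{453400} \approx -0.00053595$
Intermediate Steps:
$m{\left(d \right)} = \frac{-14 + d}{2 d}$ ($m{\left(d \right)} = \frac{d - 14}{d + d} = \frac{-14 + d}{2 d}$)
$z{\left(x \right)} = - 3 x^{2}$
$\frac{z{\left(m{\left(5 \right)} \right)}}{\left(-131\right) \left(-35\right) - 51} = \frac{\left(-3\right) \left(\frac{-14 + 5}{2 \cdot 5}\right)^{2}}{\left(-131\right) \left(-35\right) - 51} = \frac{\left(-3\right) \left(\frac{1}{2} \cdot \frac{1}{5} \left(-9\right)\right)^{2}}{4585 - 51} = \frac{\left(-3\right) \left(- \frac{9}{10}\right)^{2}}{4534} = \left(-3\right) \frac{81}{100} \cdot \frac{1}{4534} = \left(- \frac{243}{100}\right) \frac{1}{4534} = - \frac{243}{453400}$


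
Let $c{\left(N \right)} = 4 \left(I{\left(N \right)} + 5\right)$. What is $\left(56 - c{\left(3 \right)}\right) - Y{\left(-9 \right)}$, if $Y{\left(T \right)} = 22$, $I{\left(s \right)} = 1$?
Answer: $10$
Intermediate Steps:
$c{\left(N \right)} = 24$ ($c{\left(N \right)} = 4 \left(1 + 5\right) = 4 \cdot 6 = 24$)
$\left(56 - c{\left(3 \right)}\right) - Y{\left(-9 \right)} = \left(56 - 24\right) - 22 = 32 - 22 = 10$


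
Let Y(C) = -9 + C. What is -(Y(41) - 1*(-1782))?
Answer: -1814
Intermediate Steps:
-(Y(41) - 1*(-1782)) = -((-9 + 41) - 1*(-1782)) = -(32 + 1782) = -1*1814 = -1814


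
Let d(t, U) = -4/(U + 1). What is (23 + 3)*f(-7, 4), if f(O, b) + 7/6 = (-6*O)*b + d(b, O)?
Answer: 4355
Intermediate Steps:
d(t, U) = -4/(1 + U)
f(O, b) = -7/6 - 4/(1 + O) - 6*O*b (f(O, b) = -7/6 + ((-6*O)*b - 4/(1 + O)) = -7/6 + (-6*O*b - 4/(1 + O)) = -7/6 + (-4/(1 + O) - 6*O*b) = -7/6 - 4/(1 + O) - 6*O*b)
(23 + 3)*f(-7, 4) = (23 + 3)*((-24 + (1 - 7)*(-7 - 36*(-7)*4))/(6*(1 - 7))) = 26*((⅙)*(-24 - 6*(-7 + 1008))/(-6)) = 26*((⅙)*(-⅙)*(-24 - 6*1001)) = 26*((⅙)*(-⅙)*(-24 - 6006)) = 26*((⅙)*(-⅙)*(-6030)) = 26*(335/2) = 4355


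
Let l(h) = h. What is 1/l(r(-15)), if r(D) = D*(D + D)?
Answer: 1/450 ≈ 0.0022222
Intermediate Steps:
r(D) = 2*D² (r(D) = D*(2*D) = 2*D²)
1/l(r(-15)) = 1/(2*(-15)²) = 1/(2*225) = 1/450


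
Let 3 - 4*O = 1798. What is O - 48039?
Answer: -193951/4 ≈ -48488.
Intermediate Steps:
O = -1795/4 (O = ¾ - ¼*1798 = ¾ - 899/2 = -1795/4 ≈ -448.75)
O - 48039 = -1795/4 - 48039 = -193951/4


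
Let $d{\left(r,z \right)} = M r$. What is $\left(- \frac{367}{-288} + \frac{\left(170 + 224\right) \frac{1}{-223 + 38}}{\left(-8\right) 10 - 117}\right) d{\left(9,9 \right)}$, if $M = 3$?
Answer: $\frac{205413}{5920} \approx 34.698$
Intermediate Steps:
$d{\left(r,z \right)} = 3 r$
$\left(- \frac{367}{-288} + \frac{\left(170 + 224\right) \frac{1}{-223 + 38}}{\left(-8\right) 10 - 117}\right) d{\left(9,9 \right)} = \left(- \frac{367}{-288} + \frac{\left(170 + 224\right) \frac{1}{-223 + 38}}{\left(-8\right) 10 - 117}\right) 3 \cdot 9 = \left(\left(-367\right) \left(- \frac{1}{288}\right) + \frac{394 \frac{1}{-185}}{-80 - 117}\right) 27 = \left(\frac{367}{288} + \frac{394 \left(- \frac{1}{185}\right)}{-197}\right) 27 = \left(\frac{367}{288} - - \frac{2}{185}\right) 27 = \left(\frac{367}{288} + \frac{2}{185}\right) 27 = \frac{68471}{53280} \cdot 27 = \frac{205413}{5920}$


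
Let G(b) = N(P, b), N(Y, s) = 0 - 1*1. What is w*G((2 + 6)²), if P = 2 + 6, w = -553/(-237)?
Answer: -7/3 ≈ -2.3333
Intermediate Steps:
w = 7/3 (w = -553*(-1/237) = 7/3 ≈ 2.3333)
P = 8
N(Y, s) = -1 (N(Y, s) = 0 - 1 = -1)
G(b) = -1
w*G((2 + 6)²) = (7/3)*(-1) = -7/3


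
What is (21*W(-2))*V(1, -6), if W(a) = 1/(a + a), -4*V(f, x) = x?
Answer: -63/8 ≈ -7.8750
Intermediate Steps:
V(f, x) = -x/4
W(a) = 1/(2*a)
(21*W(-2))*V(1, -6) = (21*((½)/(-2)))*(-¼*(-6)) = (21*((½)*(-½)))*(3/2) = (21*(-¼))*(3/2) = -21/4*3/2 = -63/8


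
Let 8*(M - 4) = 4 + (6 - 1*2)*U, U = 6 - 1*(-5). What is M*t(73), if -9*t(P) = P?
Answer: -730/9 ≈ -81.111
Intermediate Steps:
t(P) = -P/9
U = 11 (U = 6 + 5 = 11)
M = 10 (M = 4 + (4 + (6 - 1*2)*11)/8 = 4 + (4 + (6 - 2)*11)/8 = 4 + (4 + 4*11)/8 = 4 + (4 + 44)/8 = 4 + (1/8)*48 = 4 + 6 = 10)
M*t(73) = 10*(-1/9*73) = 10*(-73/9) = -730/9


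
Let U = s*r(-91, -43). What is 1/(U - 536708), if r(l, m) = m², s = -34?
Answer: -1/599574 ≈ -1.6679e-6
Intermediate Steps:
U = -62866 (U = -34*(-43)² = -34*1849 = -62866)
1/(U - 536708) = 1/(-62866 - 536708) = 1/(-599574) = -1/599574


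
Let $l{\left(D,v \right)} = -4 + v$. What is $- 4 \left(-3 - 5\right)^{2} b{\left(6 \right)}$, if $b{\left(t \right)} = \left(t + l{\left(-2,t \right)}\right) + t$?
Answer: $-3584$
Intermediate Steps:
$b{\left(t \right)} = -4 + 3 t$ ($b{\left(t \right)} = \left(t + \left(-4 + t\right)\right) + t = \left(-4 + 2 t\right) + t = -4 + 3 t$)
$- 4 \left(-3 - 5\right)^{2} b{\left(6 \right)} = - 4 \left(-3 - 5\right)^{2} \left(-4 + 3 \cdot 6\right) = - 4 \left(-8\right)^{2} \left(-4 + 18\right) = \left(-4\right) 64 \cdot 14 = \left(-256\right) 14 = -3584$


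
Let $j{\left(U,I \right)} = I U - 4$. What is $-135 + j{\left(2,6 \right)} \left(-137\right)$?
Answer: $-1231$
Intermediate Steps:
$j{\left(U,I \right)} = -4 + I U$
$-135 + j{\left(2,6 \right)} \left(-137\right) = -135 + \left(-4 + 6 \cdot 2\right) \left(-137\right) = -135 + \left(-4 + 12\right) \left(-137\right) = -135 + 8 \left(-137\right) = -135 - 1096 = -1231$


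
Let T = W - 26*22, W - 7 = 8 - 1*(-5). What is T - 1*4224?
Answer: -4776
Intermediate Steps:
W = 20 (W = 7 + (8 - 1*(-5)) = 7 + (8 + 5) = 7 + 13 = 20)
T = -552 (T = 20 - 26*22 = 20 - 572 = -552)
T - 1*4224 = -552 - 1*4224 = -552 - 4224 = -4776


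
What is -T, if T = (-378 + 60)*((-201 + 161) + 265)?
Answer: 71550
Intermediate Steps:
T = -71550 (T = -318*(-40 + 265) = -318*225 = -71550)
-T = -1*(-71550) = 71550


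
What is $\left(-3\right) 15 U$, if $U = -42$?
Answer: $1890$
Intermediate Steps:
$\left(-3\right) 15 U = \left(-3\right) 15 \left(-42\right) = \left(-45\right) \left(-42\right) = 1890$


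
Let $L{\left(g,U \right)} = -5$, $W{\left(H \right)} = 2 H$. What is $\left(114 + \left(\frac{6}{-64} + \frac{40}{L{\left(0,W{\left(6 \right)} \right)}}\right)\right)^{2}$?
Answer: $\frac{11485321}{1024} \approx 11216.0$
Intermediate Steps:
$\left(114 + \left(\frac{6}{-64} + \frac{40}{L{\left(0,W{\left(6 \right)} \right)}}\right)\right)^{2} = \left(114 + \left(\frac{6}{-64} + \frac{40}{-5}\right)\right)^{2} = \left(114 + \left(6 \left(- \frac{1}{64}\right) + 40 \left(- \frac{1}{5}\right)\right)\right)^{2} = \left(114 - \frac{259}{32}\right)^{2} = \left(\frac{3389}{32}\right)^{2} = \frac{11485321}{1024}$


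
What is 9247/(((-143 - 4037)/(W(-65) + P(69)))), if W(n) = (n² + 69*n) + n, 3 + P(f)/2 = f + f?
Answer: 9247/76 ≈ 121.67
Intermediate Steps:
P(f) = -6 + 4*f (P(f) = -6 + 2*(f + f) = -6 + 2*(2*f) = -6 + 4*f)
W(n) = n² + 70*n
9247/(((-143 - 4037)/(W(-65) + P(69)))) = 9247/(((-143 - 4037)/(-65*(70 - 65) + (-6 + 4*69)))) = 9247/((-4180/(-65*5 + (-6 + 276)))) = 9247/((-4180/(-325 + 270))) = 9247/((-4180/(-55))) = 9247/((-4180*(-1/55))) = 9247/76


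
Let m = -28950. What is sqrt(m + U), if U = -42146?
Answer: 2*I*sqrt(17774) ≈ 266.64*I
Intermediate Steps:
sqrt(m + U) = sqrt(-28950 - 42146) = sqrt(-71096) = 2*I*sqrt(17774)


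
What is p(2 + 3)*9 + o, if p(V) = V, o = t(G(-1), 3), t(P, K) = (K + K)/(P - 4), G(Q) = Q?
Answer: 219/5 ≈ 43.800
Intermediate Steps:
t(P, K) = 2*K/(-4 + P) (t(P, K) = (2*K)/(-4 + P) = 2*K/(-4 + P))
o = -6/5 (o = 2*3/(-4 - 1) = 2*3/(-5) = 2*3*(-⅕) = -6/5 ≈ -1.2000)
p(2 + 3)*9 + o = (2 + 3)*9 - 6/5 = 5*9 - 6/5 = 45 - 6/5 = 219/5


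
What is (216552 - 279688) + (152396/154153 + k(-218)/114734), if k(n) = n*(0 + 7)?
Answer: -558321657770943/8843295151 ≈ -63135.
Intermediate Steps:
k(n) = 7*n (k(n) = n*7 = 7*n)
(216552 - 279688) + (152396/154153 + k(-218)/114734) = (216552 - 279688) + (152396/154153 + (7*(-218))/114734) = -63136 + (152396*(1/154153) - 1526*1/114734) = -63136 + (152396/154153 - 763/57367) = -63136 + 8624882593/8843295151 = -558321657770943/8843295151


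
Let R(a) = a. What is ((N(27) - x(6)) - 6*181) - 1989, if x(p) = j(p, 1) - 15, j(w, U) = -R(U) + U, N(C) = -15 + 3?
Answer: -3072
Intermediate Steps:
N(C) = -12
j(w, U) = 0 (j(w, U) = -U + U = 0)
x(p) = -15 (x(p) = 0 - 15 = -15)
((N(27) - x(6)) - 6*181) - 1989 = ((-12 - 1*(-15)) - 6*181) - 1989 = ((-12 + 15) - 1086) - 1989 = (3 - 1086) - 1989 = -1083 - 1989 = -3072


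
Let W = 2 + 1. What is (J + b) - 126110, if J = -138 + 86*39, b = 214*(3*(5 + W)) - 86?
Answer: -117844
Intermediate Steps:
W = 3
b = 5050 (b = 214*(3*(5 + 3)) - 86 = 214*(3*8) - 86 = 214*24 - 86 = 5136 - 86 = 5050)
J = 3216 (J = -138 + 3354 = 3216)
(J + b) - 126110 = (3216 + 5050) - 126110 = 8266 - 126110 = -117844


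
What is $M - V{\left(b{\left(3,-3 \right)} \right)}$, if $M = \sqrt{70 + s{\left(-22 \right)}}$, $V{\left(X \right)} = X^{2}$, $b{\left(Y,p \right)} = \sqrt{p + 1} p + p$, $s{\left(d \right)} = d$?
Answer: $9 + 4 \sqrt{3} - 18 i \sqrt{2} \approx 15.928 - 25.456 i$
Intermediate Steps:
$b{\left(Y,p \right)} = p + p \sqrt{1 + p}$ ($b{\left(Y,p \right)} = \sqrt{1 + p} p + p = p \sqrt{1 + p} + p = p + p \sqrt{1 + p}$)
$M = 4 \sqrt{3}$ ($M = \sqrt{70 - 22} = \sqrt{48} = 4 \sqrt{3} \approx 6.9282$)
$M - V{\left(b{\left(3,-3 \right)} \right)} = 4 \sqrt{3} - \left(- 3 \left(1 + \sqrt{1 - 3}\right)\right)^{2} = 4 \sqrt{3} - \left(- 3 \left(1 + \sqrt{-2}\right)\right)^{2} = 4 \sqrt{3} - \left(- 3 \left(1 + i \sqrt{2}\right)\right)^{2} = 4 \sqrt{3} - \left(-3 - 3 i \sqrt{2}\right)^{2} = - \left(-3 - 3 i \sqrt{2}\right)^{2} + 4 \sqrt{3}$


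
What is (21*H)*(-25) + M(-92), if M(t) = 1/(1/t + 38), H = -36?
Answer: 66055592/3495 ≈ 18900.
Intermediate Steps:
M(t) = 1/(38 + 1/t)
(21*H)*(-25) + M(-92) = (21*(-36))*(-25) - 92/(1 + 38*(-92)) = -756*(-25) - 92/(1 - 3496) = 18900 - 92/(-3495) = 18900 - 92*(-1/3495) = 18900 + 92/3495 = 66055592/3495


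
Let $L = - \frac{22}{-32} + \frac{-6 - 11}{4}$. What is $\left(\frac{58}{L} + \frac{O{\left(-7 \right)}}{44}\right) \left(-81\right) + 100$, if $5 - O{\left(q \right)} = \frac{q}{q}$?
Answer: $\frac{294977}{209} \approx 1411.4$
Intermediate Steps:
$L = - \frac{57}{16}$ ($L = \left(-22\right) \left(- \frac{1}{32}\right) - \frac{17}{4} = \frac{11}{16} - \frac{17}{4} = - \frac{57}{16} \approx -3.5625$)
$O{\left(q \right)} = 4$ ($O{\left(q \right)} = 5 - \frac{q}{q} = 5 - 1 = 4$)
$\left(\frac{58}{L} + \frac{O{\left(-7 \right)}}{44}\right) \left(-81\right) + 100 = \left(\frac{58}{- \frac{57}{16}} + \frac{4}{44}\right) \left(-81\right) + 100 = \left(58 \left(- \frac{16}{57}\right) + 4 \cdot \frac{1}{44}\right) \left(-81\right) + 100 = \left(- \frac{928}{57} + \frac{1}{11}\right) \left(-81\right) + 100 = \left(- \frac{10151}{627}\right) \left(-81\right) + 100 = \frac{274077}{209} + 100 = \frac{294977}{209}$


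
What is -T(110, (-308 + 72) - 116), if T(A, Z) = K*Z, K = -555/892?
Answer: -48840/223 ≈ -219.01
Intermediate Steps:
K = -555/892 (K = -555*1/892 = -555/892 ≈ -0.62220)
T(A, Z) = -555*Z/892
-T(110, (-308 + 72) - 116) = -(-555)*((-308 + 72) - 116)/892 = -(-555)*(-236 - 116)/892 = -(-555)*(-352)/892 = -1*48840/223 = -48840/223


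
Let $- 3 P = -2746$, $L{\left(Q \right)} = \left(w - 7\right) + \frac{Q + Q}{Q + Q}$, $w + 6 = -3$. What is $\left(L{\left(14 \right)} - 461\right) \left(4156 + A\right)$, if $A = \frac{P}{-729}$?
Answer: $- \frac{4325138776}{2187} \approx -1.9777 \cdot 10^{6}$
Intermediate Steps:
$w = -9$ ($w = -6 - 3 = -9$)
$L{\left(Q \right)} = -15$ ($L{\left(Q \right)} = \left(-9 - 7\right) + \frac{Q + Q}{Q + Q} = -16 + \frac{2 Q}{2 Q} = -16 + 2 Q \frac{1}{2 Q} = -16 + 1 = -15$)
$P = \frac{2746}{3}$ ($P = \left(- \frac{1}{3}\right) \left(-2746\right) = \frac{2746}{3} \approx 915.33$)
$A = - \frac{2746}{2187}$ ($A = \frac{2746}{3 \left(-729\right)} = \frac{2746}{3} \left(- \frac{1}{729}\right) = - \frac{2746}{2187} \approx -1.2556$)
$\left(L{\left(14 \right)} - 461\right) \left(4156 + A\right) = \left(-15 - 461\right) \left(4156 - \frac{2746}{2187}\right) = \left(-476\right) \frac{9086426}{2187} = - \frac{4325138776}{2187}$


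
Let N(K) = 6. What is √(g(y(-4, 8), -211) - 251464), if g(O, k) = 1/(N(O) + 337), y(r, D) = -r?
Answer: I*√603765057/49 ≈ 501.46*I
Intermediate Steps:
g(O, k) = 1/343 (g(O, k) = 1/(6 + 337) = 1/343)
√(g(y(-4, 8), -211) - 251464) = √(1/343 - 251464) = √(-86252151/343) = I*√603765057/49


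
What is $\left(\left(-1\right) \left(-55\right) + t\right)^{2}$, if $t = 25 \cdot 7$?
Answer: $52900$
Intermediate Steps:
$t = 175$
$\left(\left(-1\right) \left(-55\right) + t\right)^{2} = \left(\left(-1\right) \left(-55\right) + 175\right)^{2} = \left(55 + 175\right)^{2} = 230^{2} = 52900$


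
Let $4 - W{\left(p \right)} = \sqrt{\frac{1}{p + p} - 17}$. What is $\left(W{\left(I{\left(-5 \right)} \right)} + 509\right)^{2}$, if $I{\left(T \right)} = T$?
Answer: $\frac{2631519}{10} - \frac{1539 i \sqrt{190}}{5} \approx 2.6315 \cdot 10^{5} - 4242.7 i$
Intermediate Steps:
$W{\left(p \right)} = 4 - \sqrt{-17 + \frac{1}{2 p}}$ ($W{\left(p \right)} = 4 - \sqrt{\frac{1}{p + p} - 17} = 4 - \sqrt{\frac{1}{2 p} - 17} = 4 - \sqrt{-17 + \frac{1}{2 p}}$)
$\left(W{\left(I{\left(-5 \right)} \right)} + 509\right)^{2} = \left(\left(4 - \frac{\sqrt{-68 + \frac{2}{-5}}}{2}\right) + 509\right)^{2} = \left(\left(4 - \frac{\sqrt{-68 + 2 \left(- \frac{1}{5}\right)}}{2}\right) + 509\right)^{2} = \left(\left(4 - \frac{\sqrt{-68 - \frac{2}{5}}}{2}\right) + 509\right)^{2} = \left(\left(4 - \frac{\sqrt{- \frac{342}{5}}}{2}\right) + 509\right)^{2} = \left(\left(4 - \frac{\frac{3}{5} i \sqrt{190}}{2}\right) + 509\right)^{2} = \left(\left(4 - \frac{3 i \sqrt{190}}{10}\right) + 509\right)^{2} = \left(513 - \frac{3 i \sqrt{190}}{10}\right)^{2}$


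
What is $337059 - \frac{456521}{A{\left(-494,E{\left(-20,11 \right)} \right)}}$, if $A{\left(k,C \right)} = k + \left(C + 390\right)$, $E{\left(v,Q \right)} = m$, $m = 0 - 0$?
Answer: $\frac{2731589}{8} \approx 3.4145 \cdot 10^{5}$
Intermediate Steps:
$m = 0$ ($m = 0 + 0 = 0$)
$E{\left(v,Q \right)} = 0$
$A{\left(k,C \right)} = 390 + C + k$ ($A{\left(k,C \right)} = k + \left(390 + C\right) = 390 + C + k$)
$337059 - \frac{456521}{A{\left(-494,E{\left(-20,11 \right)} \right)}} = 337059 - \frac{456521}{390 + 0 - 494} = 337059 - \frac{456521}{-104} = 337059 - 456521 \left(- \frac{1}{104}\right) = 337059 - - \frac{35117}{8} = 337059 + \frac{35117}{8} = \frac{2731589}{8}$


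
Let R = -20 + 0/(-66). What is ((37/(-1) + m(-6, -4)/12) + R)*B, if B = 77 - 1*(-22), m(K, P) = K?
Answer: -11385/2 ≈ -5692.5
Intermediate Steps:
B = 99 (B = 77 + 22 = 99)
R = -20 (R = -20 + 0*(-1/66) = -20 + 0 = -20)
((37/(-1) + m(-6, -4)/12) + R)*B = ((37/(-1) - 6/12) - 20)*99 = ((37*(-1) - 6*1/12) - 20)*99 = ((-37 - ½) - 20)*99 = (-75/2 - 20)*99 = -115/2*99 = -11385/2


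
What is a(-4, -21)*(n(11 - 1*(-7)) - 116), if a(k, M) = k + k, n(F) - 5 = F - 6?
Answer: 792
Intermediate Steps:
n(F) = -1 + F (n(F) = 5 + (F - 6) = 5 + (-6 + F) = -1 + F)
a(k, M) = 2*k
a(-4, -21)*(n(11 - 1*(-7)) - 116) = (2*(-4))*((-1 + (11 - 1*(-7))) - 116) = -8*((-1 + (11 + 7)) - 116) = -8*((-1 + 18) - 116) = -8*(17 - 116) = -8*(-99) = 792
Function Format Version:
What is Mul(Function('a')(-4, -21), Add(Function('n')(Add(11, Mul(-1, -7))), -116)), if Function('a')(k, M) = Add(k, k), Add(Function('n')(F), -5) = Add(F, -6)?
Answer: 792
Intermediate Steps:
Function('n')(F) = Add(-1, F) (Function('n')(F) = Add(5, Add(F, -6)) = Add(5, Add(-6, F)) = Add(-1, F))
Function('a')(k, M) = Mul(2, k)
Mul(Function('a')(-4, -21), Add(Function('n')(Add(11, Mul(-1, -7))), -116)) = Mul(Mul(2, -4), Add(Add(-1, Add(11, Mul(-1, -7))), -116)) = Mul(-8, Add(Add(-1, Add(11, 7)), -116)) = Mul(-8, Add(Add(-1, 18), -116)) = Mul(-8, Add(17, -116)) = Mul(-8, -99) = 792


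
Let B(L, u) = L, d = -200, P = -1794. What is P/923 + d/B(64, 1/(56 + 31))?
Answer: -2879/568 ≈ -5.0687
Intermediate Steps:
P/923 + d/B(64, 1/(56 + 31)) = -1794/923 - 200/64 = -1794*1/923 - 200*1/64 = -138/71 - 25/8 = -2879/568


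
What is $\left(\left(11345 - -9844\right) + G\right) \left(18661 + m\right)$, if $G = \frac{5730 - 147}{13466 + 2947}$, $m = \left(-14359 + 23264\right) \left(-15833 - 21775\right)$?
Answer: $- \frac{38821660696063520}{5471} \approx -7.0959 \cdot 10^{12}$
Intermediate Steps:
$m = -334899240$ ($m = 8905 \left(-37608\right) = -334899240$)
$G = \frac{1861}{5471}$ ($G = \frac{5583}{16413} = 5583 \cdot \frac{1}{16413} = \frac{1861}{5471} \approx 0.34016$)
$\left(\left(11345 - -9844\right) + G\right) \left(18661 + m\right) = \left(\left(11345 - -9844\right) + \frac{1861}{5471}\right) \left(18661 - 334899240\right) = \left(\left(11345 + 9844\right) + \frac{1861}{5471}\right) \left(-334880579\right) = \left(21189 + \frac{1861}{5471}\right) \left(-334880579\right) = \frac{115926880}{5471} \left(-334880579\right) = - \frac{38821660696063520}{5471}$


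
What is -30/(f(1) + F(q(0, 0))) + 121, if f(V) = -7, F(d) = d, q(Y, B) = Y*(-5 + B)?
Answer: 877/7 ≈ 125.29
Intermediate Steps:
-30/(f(1) + F(q(0, 0))) + 121 = -30/(-7 + 0*(-5 + 0)) + 121 = -30/(-7 + 0*(-5)) + 121 = -30/(-7 + 0) + 121 = -30/(-7) + 121 = -30*(-1/7) + 121 = 30/7 + 121 = 877/7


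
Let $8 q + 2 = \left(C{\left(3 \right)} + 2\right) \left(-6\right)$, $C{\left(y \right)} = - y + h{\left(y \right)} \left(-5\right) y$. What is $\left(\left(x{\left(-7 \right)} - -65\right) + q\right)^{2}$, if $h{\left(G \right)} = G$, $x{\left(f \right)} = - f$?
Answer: $\frac{180625}{16} \approx 11289.0$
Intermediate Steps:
$C{\left(y \right)} = - y - 5 y^{2}$ ($C{\left(y \right)} = - y + y \left(-5\right) y = - y + - 5 y y = - y - 5 y^{2}$)
$q = \frac{137}{4}$ ($q = - \frac{1}{4} + \frac{\left(\left(-1\right) 3 \left(1 + 5 \cdot 3\right) + 2\right) \left(-6\right)}{8} = - \frac{1}{4} + \frac{\left(\left(-1\right) 3 \left(1 + 15\right) + 2\right) \left(-6\right)}{8} = - \frac{1}{4} + \frac{\left(\left(-1\right) 3 \cdot 16 + 2\right) \left(-6\right)}{8} = - \frac{1}{4} + \frac{\left(-48 + 2\right) \left(-6\right)}{8} = - \frac{1}{4} + \frac{\left(-46\right) \left(-6\right)}{8} = - \frac{1}{4} + \frac{1}{8} \cdot 276 = - \frac{1}{4} + \frac{69}{2} = \frac{137}{4} \approx 34.25$)
$\left(\left(x{\left(-7 \right)} - -65\right) + q\right)^{2} = \left(\left(\left(-1\right) \left(-7\right) - -65\right) + \frac{137}{4}\right)^{2} = \left(\left(7 + 65\right) + \frac{137}{4}\right)^{2} = \left(72 + \frac{137}{4}\right)^{2} = \left(\frac{425}{4}\right)^{2} = \frac{180625}{16}$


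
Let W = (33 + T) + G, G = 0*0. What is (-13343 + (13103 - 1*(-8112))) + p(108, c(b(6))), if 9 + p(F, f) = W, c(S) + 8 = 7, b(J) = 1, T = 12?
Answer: 7908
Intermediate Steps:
G = 0
c(S) = -1 (c(S) = -8 + 7 = -1)
W = 45 (W = (33 + 12) + 0 = 45 + 0 = 45)
p(F, f) = 36 (p(F, f) = -9 + 45 = 36)
(-13343 + (13103 - 1*(-8112))) + p(108, c(b(6))) = (-13343 + (13103 - 1*(-8112))) + 36 = (-13343 + (13103 + 8112)) + 36 = (-13343 + 21215) + 36 = 7872 + 36 = 7908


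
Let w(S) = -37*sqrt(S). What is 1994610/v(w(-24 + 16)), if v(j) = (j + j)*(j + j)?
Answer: -997305/21904 ≈ -45.531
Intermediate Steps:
v(j) = 4*j**2 (v(j) = (2*j)*(2*j) = 4*j**2)
1994610/v(w(-24 + 16)) = 1994610/((4*(-37*sqrt(-24 + 16))**2)) = 1994610/((4*(-74*I*sqrt(2))**2)) = 1994610/((4*(-10952))) = 1994610/(-43808) = 1994610*(-1/43808) = -997305/21904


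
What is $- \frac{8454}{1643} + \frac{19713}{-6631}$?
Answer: $- \frac{88446933}{10894733} \approx -8.1183$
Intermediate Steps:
$- \frac{8454}{1643} + \frac{19713}{-6631} = \left(-8454\right) \frac{1}{1643} + 19713 \left(- \frac{1}{6631}\right) = - \frac{8454}{1643} - \frac{19713}{6631} = - \frac{88446933}{10894733}$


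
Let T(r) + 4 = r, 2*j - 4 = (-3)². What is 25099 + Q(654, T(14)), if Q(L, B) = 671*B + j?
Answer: 63631/2 ≈ 31816.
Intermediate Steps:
j = 13/2 (j = 2 + (½)*(-3)² = 2 + (½)*9 = 2 + 9/2 = 13/2 ≈ 6.5000)
T(r) = -4 + r
Q(L, B) = 13/2 + 671*B (Q(L, B) = 671*B + 13/2 = 13/2 + 671*B)
25099 + Q(654, T(14)) = 25099 + (13/2 + 671*(-4 + 14)) = 25099 + (13/2 + 671*10) = 25099 + (13/2 + 6710) = 25099 + 13433/2 = 63631/2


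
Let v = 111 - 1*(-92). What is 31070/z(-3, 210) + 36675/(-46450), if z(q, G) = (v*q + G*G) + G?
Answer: -6381307/81196458 ≈ -0.078591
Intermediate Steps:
v = 203 (v = 111 + 92 = 203)
z(q, G) = G + G² + 203*q (z(q, G) = (203*q + G*G) + G = (203*q + G²) + G = (G² + 203*q) + G = G + G² + 203*q)
31070/z(-3, 210) + 36675/(-46450) = 31070/(210 + 210² + 203*(-3)) + 36675/(-46450) = 31070/(210 + 44100 - 609) + 36675*(-1/46450) = 31070/43701 - 1467/1858 = -6381307/81196458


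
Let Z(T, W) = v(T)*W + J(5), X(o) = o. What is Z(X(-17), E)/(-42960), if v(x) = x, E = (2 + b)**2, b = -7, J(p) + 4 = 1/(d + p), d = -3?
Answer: 857/85920 ≈ 0.0099744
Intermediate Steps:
J(p) = -4 + 1/(-3 + p)
E = 25 (E = (2 - 7)**2 = (-5)**2 = 25)
Z(T, W) = -7/2 + T*W (Z(T, W) = T*W + (13 - 4*5)/(-3 + 5) = T*W + (13 - 20)/2 = T*W + (1/2)*(-7) = T*W - 7/2 = -7/2 + T*W)
Z(X(-17), E)/(-42960) = (-7/2 - 17*25)/(-42960) = (-7/2 - 425)*(-1/42960) = -857/2*(-1/42960) = 857/85920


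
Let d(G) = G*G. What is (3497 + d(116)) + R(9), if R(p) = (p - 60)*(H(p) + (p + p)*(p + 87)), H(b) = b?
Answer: -71634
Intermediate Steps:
d(G) = G²
R(p) = (-60 + p)*(p + 2*p*(87 + p)) (R(p) = (p - 60)*(p + (p + p)*(p + 87)) = (-60 + p)*(p + (2*p)*(87 + p)) = (-60 + p)*(p + 2*p*(87 + p)))
(3497 + d(116)) + R(9) = (3497 + 116²) + 9*(-10500 + 2*9² + 55*9) = (3497 + 13456) + 9*(-10500 + 2*81 + 495) = 16953 + 9*(-10500 + 162 + 495) = 16953 + 9*(-9843) = 16953 - 88587 = -71634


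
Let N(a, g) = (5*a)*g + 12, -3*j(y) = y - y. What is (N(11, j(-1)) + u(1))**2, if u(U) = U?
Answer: 169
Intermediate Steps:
j(y) = 0 (j(y) = -(y - y)/3 = -1/3*0 = 0)
N(a, g) = 12 + 5*a*g (N(a, g) = 5*a*g + 12 = 12 + 5*a*g)
(N(11, j(-1)) + u(1))**2 = ((12 + 5*11*0) + 1)**2 = ((12 + 0) + 1)**2 = (12 + 1)**2 = 13**2 = 169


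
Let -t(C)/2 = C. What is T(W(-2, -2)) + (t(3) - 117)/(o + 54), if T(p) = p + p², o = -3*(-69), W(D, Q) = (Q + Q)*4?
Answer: 20839/87 ≈ 239.53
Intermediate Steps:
W(D, Q) = 8*Q (W(D, Q) = (2*Q)*4 = 8*Q)
t(C) = -2*C
o = 207
T(W(-2, -2)) + (t(3) - 117)/(o + 54) = (8*(-2))*(1 + 8*(-2)) + (-2*3 - 117)/(207 + 54) = -16*(1 - 16) + (-6 - 117)/261 = -16*(-15) - 123*1/261 = 240 - 41/87 = 20839/87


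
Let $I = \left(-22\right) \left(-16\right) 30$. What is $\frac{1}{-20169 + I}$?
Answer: $- \frac{1}{9609} \approx -0.00010407$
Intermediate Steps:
$I = 10560$ ($I = 352 \cdot 30 = 10560$)
$\frac{1}{-20169 + I} = \frac{1}{-20169 + 10560} = \frac{1}{-9609} = - \frac{1}{9609}$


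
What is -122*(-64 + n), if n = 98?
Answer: -4148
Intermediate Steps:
-122*(-64 + n) = -122*(-64 + 98) = -122*34 = -4148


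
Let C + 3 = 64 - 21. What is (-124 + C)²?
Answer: 7056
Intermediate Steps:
C = 40 (C = -3 + (64 - 21) = -3 + 43 = 40)
(-124 + C)² = (-124 + 40)² = (-84)² = 7056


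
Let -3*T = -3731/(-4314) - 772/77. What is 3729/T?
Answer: 3716075286/3043121 ≈ 1221.1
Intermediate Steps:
T = 3043121/996534 (T = -(-3731/(-4314) - 772/77)/3 = -(-3731*(-1/4314) - 772*1/77)/3 = -(3731/4314 - 772/77)/3 = -⅓*(-3043121/332178) = 3043121/996534 ≈ 3.0537)
3729/T = 3729/(3043121/996534) = 3729*(996534/3043121) = 3716075286/3043121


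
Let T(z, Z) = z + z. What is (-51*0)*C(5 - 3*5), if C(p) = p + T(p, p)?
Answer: 0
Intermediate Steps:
T(z, Z) = 2*z
C(p) = 3*p (C(p) = p + 2*p = 3*p)
(-51*0)*C(5 - 3*5) = (-51*0)*(3*(5 - 3*5)) = 0*(3*(5 - 15)) = 0*(3*(-10)) = 0*(-30) = 0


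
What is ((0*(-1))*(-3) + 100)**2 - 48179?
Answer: -38179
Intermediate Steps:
((0*(-1))*(-3) + 100)**2 - 48179 = (0*(-3) + 100)**2 - 48179 = (0 + 100)**2 - 48179 = 100**2 - 48179 = 10000 - 48179 = -38179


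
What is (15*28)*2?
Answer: 840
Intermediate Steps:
(15*28)*2 = 420*2 = 840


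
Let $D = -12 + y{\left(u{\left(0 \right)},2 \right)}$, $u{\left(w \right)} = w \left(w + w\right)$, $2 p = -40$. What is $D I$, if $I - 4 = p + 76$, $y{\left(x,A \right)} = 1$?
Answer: $-660$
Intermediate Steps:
$p = -20$ ($p = \frac{1}{2} \left(-40\right) = -20$)
$u{\left(w \right)} = 2 w^{2}$ ($u{\left(w \right)} = w 2 w = 2 w^{2}$)
$D = -11$ ($D = -12 + 1 = -11$)
$I = 60$ ($I = 4 + \left(-20 + 76\right) = 4 + 56 = 60$)
$D I = \left(-11\right) 60 = -660$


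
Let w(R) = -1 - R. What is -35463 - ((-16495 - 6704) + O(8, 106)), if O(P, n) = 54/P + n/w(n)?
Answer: -5251457/428 ≈ -12270.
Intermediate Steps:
O(P, n) = 54/P + n/(-1 - n)
-35463 - ((-16495 - 6704) + O(8, 106)) = -35463 - ((-16495 - 6704) + (54/8 - 1*106/(1 + 106))) = -35463 - (-23199 + (54*(1/8) - 1*106/107)) = -35463 - (-23199 + (27/4 - 1*106*1/107)) = -35463 - (-23199 + (27/4 - 106/107)) = -35463 - (-23199 + 2465/428) = -35463 - 1*(-9926707/428) = -35463 + 9926707/428 = -5251457/428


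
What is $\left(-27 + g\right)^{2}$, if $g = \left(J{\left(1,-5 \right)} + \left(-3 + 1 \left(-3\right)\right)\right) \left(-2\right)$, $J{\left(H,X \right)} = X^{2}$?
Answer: $4225$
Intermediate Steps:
$g = -38$ ($g = \left(\left(-5\right)^{2} + \left(-3 + 1 \left(-3\right)\right)\right) \left(-2\right) = \left(25 - 6\right) \left(-2\right) = 19 \left(-2\right) = -38$)
$\left(-27 + g\right)^{2} = \left(-27 - 38\right)^{2} = \left(-65\right)^{2} = 4225$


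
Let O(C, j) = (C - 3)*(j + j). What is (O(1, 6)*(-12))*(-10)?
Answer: -2880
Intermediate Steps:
O(C, j) = 2*j*(-3 + C) (O(C, j) = (-3 + C)*(2*j) = 2*j*(-3 + C))
(O(1, 6)*(-12))*(-10) = ((2*6*(-3 + 1))*(-12))*(-10) = ((2*6*(-2))*(-12))*(-10) = -24*(-12)*(-10) = 288*(-10) = -2880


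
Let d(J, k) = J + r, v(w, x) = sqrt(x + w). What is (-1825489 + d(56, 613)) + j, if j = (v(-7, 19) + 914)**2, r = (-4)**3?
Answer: -990089 + 3656*sqrt(3) ≈ -9.8376e+5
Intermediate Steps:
v(w, x) = sqrt(w + x)
r = -64
d(J, k) = -64 + J (d(J, k) = J - 64 = -64 + J)
j = (914 + 2*sqrt(3))**2 (j = (sqrt(-7 + 19) + 914)**2 = (sqrt(12) + 914)**2 = (2*sqrt(3) + 914)**2 = (914 + 2*sqrt(3))**2 ≈ 8.4174e+5)
(-1825489 + d(56, 613)) + j = (-1825489 + (-64 + 56)) + (835408 + 3656*sqrt(3)) = (-1825489 - 8) + (835408 + 3656*sqrt(3)) = -1825497 + (835408 + 3656*sqrt(3)) = -990089 + 3656*sqrt(3)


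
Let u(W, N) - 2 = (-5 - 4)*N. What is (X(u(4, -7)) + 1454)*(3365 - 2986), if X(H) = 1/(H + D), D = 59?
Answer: 68332563/124 ≈ 5.5107e+5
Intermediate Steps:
u(W, N) = 2 - 9*N (u(W, N) = 2 + (-5 - 4)*N = 2 - 9*N)
X(H) = 1/(59 + H) (X(H) = 1/(H + 59) = 1/(59 + H))
(X(u(4, -7)) + 1454)*(3365 - 2986) = (1/(59 + (2 - 9*(-7))) + 1454)*(3365 - 2986) = (1/(59 + (2 + 63)) + 1454)*379 = (1/(59 + 65) + 1454)*379 = (1/124 + 1454)*379 = (180297/124)*379 = 68332563/124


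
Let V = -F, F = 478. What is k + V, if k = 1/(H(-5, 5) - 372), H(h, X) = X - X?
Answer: -177817/372 ≈ -478.00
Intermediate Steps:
H(h, X) = 0
k = -1/372 (k = 1/(0 - 372) = 1/(-372) = -1/372 ≈ -0.0026882)
V = -478 (V = -1*478 = -478)
k + V = -1/372 - 478 = -177817/372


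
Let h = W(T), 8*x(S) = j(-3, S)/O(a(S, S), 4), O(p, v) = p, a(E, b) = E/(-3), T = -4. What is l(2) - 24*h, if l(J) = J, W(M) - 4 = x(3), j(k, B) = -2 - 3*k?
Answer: -73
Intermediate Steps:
a(E, b) = -E/3 (a(E, b) = E*(-⅓) = -E/3)
x(S) = -21/(8*S) (x(S) = ((-2 - 3*(-3))/((-S/3)))/8 = ((-2 + 9)*(-3/S))/8 = (7*(-3/S))/8 = (-21/S)/8 = -21/(8*S))
W(M) = 25/8 (W(M) = 4 - 21/8/3 = 4 - 21/8*⅓ = 4 - 7/8 = 25/8)
h = 25/8 ≈ 3.1250
l(2) - 24*h = 2 - 24*25/8 = 2 - 75 = -73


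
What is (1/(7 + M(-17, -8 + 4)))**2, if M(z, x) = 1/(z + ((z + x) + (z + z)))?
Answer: 5184/253009 ≈ 0.020489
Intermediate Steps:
M(z, x) = 1/(x + 4*z) (M(z, x) = 1/(z + ((x + z) + 2*z)) = 1/(z + (x + 3*z)) = 1/(x + 4*z))
(1/(7 + M(-17, -8 + 4)))**2 = (1/(7 + 1/((-8 + 4) + 4*(-17))))**2 = (1/(7 + 1/(-4 - 68)))**2 = (1/(7 + 1/(-72)))**2 = (1/(7 - 1/72))**2 = (1/(503/72))**2 = (72/503)**2 = 5184/253009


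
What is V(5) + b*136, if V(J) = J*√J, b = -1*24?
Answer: -3264 + 5*√5 ≈ -3252.8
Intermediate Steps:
b = -24
V(J) = J^(3/2)
V(5) + b*136 = 5^(3/2) - 24*136 = 5*√5 - 3264 = -3264 + 5*√5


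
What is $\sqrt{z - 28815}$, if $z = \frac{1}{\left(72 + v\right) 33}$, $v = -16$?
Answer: $\frac{i \sqrt{24601554978}}{924} \approx 169.75 i$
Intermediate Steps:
$z = \frac{1}{1848}$ ($z = \frac{1}{\left(72 - 16\right) 33} = \frac{1}{56 \cdot 33} = \frac{1}{1848} \approx 0.00054113$)
$\sqrt{z - 28815} = \sqrt{\frac{1}{1848} - 28815} = \sqrt{- \frac{53250119}{1848}} = \frac{i \sqrt{24601554978}}{924}$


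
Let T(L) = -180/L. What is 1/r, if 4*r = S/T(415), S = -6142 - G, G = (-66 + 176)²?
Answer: 72/757043 ≈ 9.5107e-5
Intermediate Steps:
G = 12100 (G = 110² = 12100)
S = -18242 (S = -6142 - 1*12100 = -6142 - 12100 = -18242)
r = 757043/72 (r = (-18242/((-180/415)))/4 = (-18242/((-180*1/415)))/4 = (-18242/(-36/83))/4 = (-18242*(-83/36))/4 = (¼)*(757043/18) = 757043/72 ≈ 10514.)
1/r = 1/(757043/72) = 72/757043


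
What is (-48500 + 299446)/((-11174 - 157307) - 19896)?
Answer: -250946/188377 ≈ -1.3321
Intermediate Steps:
(-48500 + 299446)/((-11174 - 157307) - 19896) = 250946/(-168481 - 19896) = 250946/(-188377) = 250946*(-1/188377) = -250946/188377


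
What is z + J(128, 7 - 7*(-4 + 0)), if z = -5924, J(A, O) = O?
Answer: -5889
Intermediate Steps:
z + J(128, 7 - 7*(-4 + 0)) = -5924 + (7 - 7*(-4 + 0)) = -5924 + (7 - 7*(-4)) = -5924 + (7 + 28) = -5924 + 35 = -5889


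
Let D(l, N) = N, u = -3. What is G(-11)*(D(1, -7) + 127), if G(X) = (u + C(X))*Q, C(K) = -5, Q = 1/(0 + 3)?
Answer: -320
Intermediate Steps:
Q = ⅓ (Q = 1/3 = ⅓ ≈ 0.33333)
G(X) = -8/3 (G(X) = (-3 - 5)*(⅓) = -8*⅓ = -8/3)
G(-11)*(D(1, -7) + 127) = -8*(-7 + 127)/3 = -8/3*120 = -320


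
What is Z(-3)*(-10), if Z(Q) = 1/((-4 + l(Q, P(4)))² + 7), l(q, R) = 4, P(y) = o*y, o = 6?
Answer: -10/7 ≈ -1.4286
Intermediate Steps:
P(y) = 6*y
Z(Q) = ⅐ (Z(Q) = 1/((-4 + 4)² + 7) = 1/(0² + 7) = 1/(0 + 7) = 1/7 = ⅐)
Z(-3)*(-10) = (⅐)*(-10) = -10/7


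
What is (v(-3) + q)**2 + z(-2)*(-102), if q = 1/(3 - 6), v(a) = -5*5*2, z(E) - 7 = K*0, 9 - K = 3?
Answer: 16375/9 ≈ 1819.4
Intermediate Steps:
K = 6 (K = 9 - 1*3 = 9 - 3 = 6)
z(E) = 7 (z(E) = 7 + 6*0 = 7 + 0 = 7)
v(a) = -50 (v(a) = -25*2 = -50)
q = -1/3 (q = 1/(-3) = -1/3 ≈ -0.33333)
(v(-3) + q)**2 + z(-2)*(-102) = (-50 - 1/3)**2 + 7*(-102) = (-151/3)**2 - 714 = 22801/9 - 714 = 16375/9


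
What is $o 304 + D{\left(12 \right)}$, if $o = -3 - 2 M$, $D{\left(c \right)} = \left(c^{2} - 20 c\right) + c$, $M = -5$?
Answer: $2044$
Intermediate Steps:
$D{\left(c \right)} = c^{2} - 19 c$
$o = 7$ ($o = -3 - -10 = -3 + 10 = 7$)
$o 304 + D{\left(12 \right)} = 7 \cdot 304 + 12 \left(-19 + 12\right) = 2128 + 12 \left(-7\right) = 2128 - 84 = 2044$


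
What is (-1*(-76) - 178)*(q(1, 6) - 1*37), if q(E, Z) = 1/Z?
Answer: 3757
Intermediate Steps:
(-1*(-76) - 178)*(q(1, 6) - 1*37) = (-1*(-76) - 178)*(1/6 - 1*37) = (76 - 178)*(1/6 - 37) = -102*(-221/6) = 3757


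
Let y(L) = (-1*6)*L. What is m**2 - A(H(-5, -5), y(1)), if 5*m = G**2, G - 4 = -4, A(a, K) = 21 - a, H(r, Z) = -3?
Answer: -24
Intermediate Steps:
y(L) = -6*L
G = 0 (G = 4 - 4 = 0)
m = 0 (m = (1/5)*0**2 = (1/5)*0 = 0)
m**2 - A(H(-5, -5), y(1)) = 0**2 - (21 - 1*(-3)) = 0 - (21 + 3) = 0 - 1*24 = 0 - 24 = -24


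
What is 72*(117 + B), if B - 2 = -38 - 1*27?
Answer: 3888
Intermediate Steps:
B = -63 (B = 2 + (-38 - 1*27) = 2 + (-38 - 27) = 2 - 65 = -63)
72*(117 + B) = 72*(117 - 63) = 72*54 = 3888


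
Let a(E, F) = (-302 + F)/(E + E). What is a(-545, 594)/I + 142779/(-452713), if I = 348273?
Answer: -27100774609613/85928904483705 ≈ -0.31539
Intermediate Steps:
a(E, F) = (-302 + F)/(2*E) (a(E, F) = (-302 + F)/((2*E)) = (-302 + F)*(1/(2*E)) = (-302 + F)/(2*E))
a(-545, 594)/I + 142779/(-452713) = ((½)*(-302 + 594)/(-545))/348273 + 142779/(-452713) = ((½)*(-1/545)*292)*(1/348273) + 142779*(-1/452713) = -146/545*1/348273 - 142779/452713 = -146/189808785 - 142779/452713 = -27100774609613/85928904483705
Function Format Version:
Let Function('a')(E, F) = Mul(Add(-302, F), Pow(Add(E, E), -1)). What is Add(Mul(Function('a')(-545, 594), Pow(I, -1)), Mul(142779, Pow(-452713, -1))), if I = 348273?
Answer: Rational(-27100774609613, 85928904483705) ≈ -0.31539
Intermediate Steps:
Function('a')(E, F) = Mul(Rational(1, 2), Pow(E, -1), Add(-302, F)) (Function('a')(E, F) = Mul(Add(-302, F), Pow(Mul(2, E), -1)) = Mul(Add(-302, F), Mul(Rational(1, 2), Pow(E, -1))) = Mul(Rational(1, 2), Pow(E, -1), Add(-302, F)))
Add(Mul(Function('a')(-545, 594), Pow(I, -1)), Mul(142779, Pow(-452713, -1))) = Add(Mul(Mul(Rational(1, 2), Pow(-545, -1), Add(-302, 594)), Pow(348273, -1)), Mul(142779, Pow(-452713, -1))) = Add(Mul(Mul(Rational(1, 2), Rational(-1, 545), 292), Rational(1, 348273)), Mul(142779, Rational(-1, 452713))) = Add(Mul(Rational(-146, 545), Rational(1, 348273)), Rational(-142779, 452713)) = Add(Rational(-146, 189808785), Rational(-142779, 452713)) = Rational(-27100774609613, 85928904483705)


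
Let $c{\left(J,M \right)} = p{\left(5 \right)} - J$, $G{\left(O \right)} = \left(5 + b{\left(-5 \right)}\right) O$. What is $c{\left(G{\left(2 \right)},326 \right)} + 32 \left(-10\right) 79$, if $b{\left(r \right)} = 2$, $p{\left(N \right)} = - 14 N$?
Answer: $-25364$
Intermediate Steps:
$G{\left(O \right)} = 7 O$ ($G{\left(O \right)} = \left(5 + 2\right) O = 7 O$)
$c{\left(J,M \right)} = -70 - J$ ($c{\left(J,M \right)} = \left(-14\right) 5 - J = -70 - J$)
$c{\left(G{\left(2 \right)},326 \right)} + 32 \left(-10\right) 79 = \left(-70 - 7 \cdot 2\right) + 32 \left(-10\right) 79 = \left(-70 - 14\right) - 25280 = -84 - 25280 = -25364$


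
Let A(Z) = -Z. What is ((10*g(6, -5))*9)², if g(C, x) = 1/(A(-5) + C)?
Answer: 8100/121 ≈ 66.942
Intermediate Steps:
g(C, x) = 1/(5 + C) (g(C, x) = 1/(-1*(-5) + C) = 1/(5 + C))
((10*g(6, -5))*9)² = ((10/(5 + 6))*9)² = ((10/11)*9)² = (90/11)² = 8100/121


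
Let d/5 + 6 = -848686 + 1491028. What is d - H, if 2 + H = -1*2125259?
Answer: 5336941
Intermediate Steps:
H = -2125261 (H = -2 - 1*2125259 = -2 - 2125259 = -2125261)
d = 3211680 (d = -30 + 5*(-848686 + 1491028) = -30 + 5*642342 = -30 + 3211710 = 3211680)
d - H = 3211680 - 1*(-2125261) = 3211680 + 2125261 = 5336941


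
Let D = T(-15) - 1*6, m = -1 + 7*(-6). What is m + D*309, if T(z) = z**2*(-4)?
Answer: -279997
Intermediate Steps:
m = -43 (m = -1 - 42 = -43)
T(z) = -4*z**2
D = -906 (D = -4*(-15)**2 - 1*6 = -4*225 - 6 = -900 - 6 = -906)
m + D*309 = -43 - 906*309 = -43 - 279954 = -279997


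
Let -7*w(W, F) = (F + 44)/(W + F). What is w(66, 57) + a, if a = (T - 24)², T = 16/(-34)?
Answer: 148972027/248829 ≈ 598.69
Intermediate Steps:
T = -8/17 (T = 16*(-1/34) = -8/17 ≈ -0.47059)
w(W, F) = -(44 + F)/(7*(F + W)) (w(W, F) = -(F + 44)/(7*(W + F)) = -(44 + F)/(7*(F + W)))
a = 173056/289 (a = (-8/17 - 24)² = (-416/17)² = 173056/289 ≈ 598.81)
w(66, 57) + a = (-44 - 1*57)/(7*(57 + 66)) + 173056/289 = (⅐)*(-44 - 57)/123 + 173056/289 = (⅐)*(1/123)*(-101) + 173056/289 = -101/861 + 173056/289 = 148972027/248829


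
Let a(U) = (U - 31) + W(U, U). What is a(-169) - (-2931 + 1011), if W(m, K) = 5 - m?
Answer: 1894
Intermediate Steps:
a(U) = -26 (a(U) = (U - 31) + (5 - U) = (-31 + U) + (5 - U) = -26)
a(-169) - (-2931 + 1011) = -26 - (-2931 + 1011) = -26 - 1*(-1920) = -26 + 1920 = 1894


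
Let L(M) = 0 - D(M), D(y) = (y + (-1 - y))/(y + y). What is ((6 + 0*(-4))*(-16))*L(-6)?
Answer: 8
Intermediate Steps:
D(y) = -1/(2*y)
L(M) = 1/(2*M) (L(M) = 0 - (-1)/(2*M) = 0 + 1/(2*M) = 1/(2*M))
((6 + 0*(-4))*(-16))*L(-6) = ((6 + 0*(-4))*(-16))*((1/2)/(-6)) = ((6 + 0)*(-16))*((1/2)*(-1/6)) = (6*(-16))*(-1/12) = -96*(-1/12) = 8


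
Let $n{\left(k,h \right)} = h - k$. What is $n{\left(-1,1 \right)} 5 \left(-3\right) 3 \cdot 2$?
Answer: $-180$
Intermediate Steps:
$n{\left(-1,1 \right)} 5 \left(-3\right) 3 \cdot 2 = \left(1 - -1\right) 5 \left(-3\right) 3 \cdot 2 = \left(1 + 1\right) 5 \left(-3\right) 3 \cdot 2 = 2 \cdot 5 \left(-3\right) 3 \cdot 2 = 10 \left(-3\right) 3 \cdot 2 = \left(-30\right) 3 \cdot 2 = \left(-90\right) 2 = -180$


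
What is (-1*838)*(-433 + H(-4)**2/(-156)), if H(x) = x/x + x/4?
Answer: 362854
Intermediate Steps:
H(x) = 1 + x/4 (H(x) = 1 + x*(1/4) = 1 + x/4)
(-1*838)*(-433 + H(-4)**2/(-156)) = (-1*838)*(-433 + (1 + (1/4)*(-4))**2/(-156)) = -838*(-433 + (1 - 1)**2*(-1/156)) = -838*(-433 + 0**2*(-1/156)) = -838*(-433 + 0*(-1/156)) = -838*(-433 + 0) = -838*(-433) = 362854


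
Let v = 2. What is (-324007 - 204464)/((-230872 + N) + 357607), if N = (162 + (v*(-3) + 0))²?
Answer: -4761/1361 ≈ -3.4982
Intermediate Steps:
N = 24336 (N = (162 + (2*(-3) + 0))² = (162 + (-6 + 0))² = (162 - 6)² = 156² = 24336)
(-324007 - 204464)/((-230872 + N) + 357607) = (-324007 - 204464)/((-230872 + 24336) + 357607) = -528471/(-206536 + 357607) = -528471/151071 = -528471*1/151071 = -4761/1361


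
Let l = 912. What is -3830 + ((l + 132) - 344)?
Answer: -3130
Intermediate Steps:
-3830 + ((l + 132) - 344) = -3830 + ((912 + 132) - 344) = -3830 + (1044 - 344) = -3830 + 700 = -3130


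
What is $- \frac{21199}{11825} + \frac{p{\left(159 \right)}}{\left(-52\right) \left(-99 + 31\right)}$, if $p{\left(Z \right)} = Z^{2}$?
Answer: $\frac{5209027}{972400} \approx 5.3569$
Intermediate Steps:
$- \frac{21199}{11825} + \frac{p{\left(159 \right)}}{\left(-52\right) \left(-99 + 31\right)} = - \frac{21199}{11825} + \frac{159^{2}}{\left(-52\right) \left(-99 + 31\right)} = \left(-21199\right) \frac{1}{11825} + \frac{25281}{\left(-52\right) \left(-68\right)} = - \frac{493}{275} + \frac{25281}{3536} = \frac{5209027}{972400}$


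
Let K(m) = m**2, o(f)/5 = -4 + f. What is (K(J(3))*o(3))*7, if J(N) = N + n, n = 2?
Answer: -875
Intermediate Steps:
o(f) = -20 + 5*f (o(f) = 5*(-4 + f) = -20 + 5*f)
J(N) = 2 + N (J(N) = N + 2 = 2 + N)
(K(J(3))*o(3))*7 = ((2 + 3)**2*(-20 + 5*3))*7 = (5**2*(-20 + 15))*7 = (25*(-5))*7 = -125*7 = -875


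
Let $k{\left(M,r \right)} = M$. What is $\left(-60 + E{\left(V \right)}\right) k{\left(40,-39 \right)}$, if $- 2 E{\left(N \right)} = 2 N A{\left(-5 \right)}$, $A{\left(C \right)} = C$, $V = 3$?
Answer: $-1800$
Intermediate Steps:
$E{\left(N \right)} = 5 N$ ($E{\left(N \right)} = - \frac{2 N \left(-5\right)}{2} = - \frac{\left(-10\right) N}{2} = 5 N$)
$\left(-60 + E{\left(V \right)}\right) k{\left(40,-39 \right)} = \left(-60 + 5 \cdot 3\right) 40 = \left(-60 + 15\right) 40 = \left(-45\right) 40 = -1800$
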